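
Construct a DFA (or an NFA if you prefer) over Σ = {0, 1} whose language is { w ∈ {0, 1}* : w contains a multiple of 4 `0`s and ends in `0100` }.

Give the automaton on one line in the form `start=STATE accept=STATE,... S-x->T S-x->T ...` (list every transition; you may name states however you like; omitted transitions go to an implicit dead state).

Handle the two conditions separately and then intersect. The first has 4 states tracking the count of `0`s modulo 4; the second has 5 states tracking how much of the suffix `0100` has currently been matched. A product state is a pair (one from each), accepting exactly when both do. Minimizing collapses redundant product states.
An 8-state machine:
       0  1 
>  A   B  A 
   B   C  B 
   C   D  E 
   D   A  D 
   E   F  G 
   F   H  D 
   G   D  G 
 * H   B  A 
(> = start, * = accepting)

start=A accept=H A-0->B A-1->A B-0->C B-1->B C-0->D C-1->E D-0->A D-1->D E-0->F E-1->G F-0->H F-1->D G-0->D G-1->G H-0->B H-1->A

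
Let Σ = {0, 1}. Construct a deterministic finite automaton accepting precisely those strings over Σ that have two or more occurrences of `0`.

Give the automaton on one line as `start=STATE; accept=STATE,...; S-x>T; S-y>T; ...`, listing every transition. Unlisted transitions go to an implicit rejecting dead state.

start=q0; accept=q2,q3; q0-0>q1; q0-1>q0; q1-0>q2; q1-1>q1; q2-0>q3; q2-1>q2; q3-0>q3; q3-1>q3

Count `0`s, saturating at 3: states q0 through q2 mean 0 through 2 `0`s seen; q3 means more than 2. Each `0` increments (capped at q3); other symbols loop. Accept from {q2, q3}.
A 4-state machine:
        0   1  
>  q0   q1  q0 
   q1   q2  q1 
 * q2   q3  q2 
 * q3   q3  q3 
(> = start, * = accepting)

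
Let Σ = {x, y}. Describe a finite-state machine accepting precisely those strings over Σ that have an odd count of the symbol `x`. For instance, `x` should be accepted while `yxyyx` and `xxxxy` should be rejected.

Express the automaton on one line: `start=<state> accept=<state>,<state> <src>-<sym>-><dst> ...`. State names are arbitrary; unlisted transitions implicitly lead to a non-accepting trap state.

Keep the running count of `x`s modulo 2: each `x` advances along the cycle q0 → q1 → q0 while other symbols loop. Accept at q1.
2 states suffice.
        x   y  
>  q0   q1  q0 
 * q1   q0  q1 
(> = start, * = accepting)

start=q0 accept=q1 q0-x->q1 q0-y->q0 q1-x->q0 q1-y->q1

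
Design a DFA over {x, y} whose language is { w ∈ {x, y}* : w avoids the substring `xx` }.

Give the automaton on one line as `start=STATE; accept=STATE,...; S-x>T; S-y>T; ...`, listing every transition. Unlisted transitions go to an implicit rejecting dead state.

Track partial matches of the forbidden pattern `xx`. State C is a dead state reached once `xx` has occurred; every other state accepts. A means no part of `xx` is currently matched.
3 states suffice.
       x  y 
>* A   B  A 
 * B   C  A 
   C   C  C 
(> = start, * = accepting)

start=A; accept=A,B; A-x>B; A-y>A; B-x>C; B-y>A; C-x>C; C-y>C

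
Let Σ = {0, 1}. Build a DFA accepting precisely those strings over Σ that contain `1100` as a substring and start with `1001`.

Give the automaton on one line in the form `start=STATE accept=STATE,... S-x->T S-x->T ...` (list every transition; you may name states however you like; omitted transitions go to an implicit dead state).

Build one automaton per condition and run them in lockstep. One (5 states) tracks whether and how much of `1100` has been seen; the other (6 states) tracks whether the input so far still matches the prefix `1001`. Each combined state is a pair, one component from each; accept when both components accept. After merging equivalent states the machine shrinks.
10 states suffice.
        0   1  
>  S0   S1  S2 
   S1   S1  S1 
   S2   S3  S1 
   S3   S4  S1 
   S4   S1  S5 
   S5   S6  S7 
   S6   S6  S5 
   S7   S8  S7 
   S8   S9  S5 
 * S9   S9  S9 
(> = start, * = accepting)

start=S0 accept=S9 S0-0->S1 S0-1->S2 S1-0->S1 S1-1->S1 S2-0->S3 S2-1->S1 S3-0->S4 S3-1->S1 S4-0->S1 S4-1->S5 S5-0->S6 S5-1->S7 S6-0->S6 S6-1->S5 S7-0->S8 S7-1->S7 S8-0->S9 S8-1->S5 S9-0->S9 S9-1->S9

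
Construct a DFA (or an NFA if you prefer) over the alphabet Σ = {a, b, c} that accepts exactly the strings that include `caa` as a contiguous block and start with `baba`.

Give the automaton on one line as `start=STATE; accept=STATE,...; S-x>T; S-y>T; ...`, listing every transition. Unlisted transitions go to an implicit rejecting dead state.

Run two small machines in parallel and take their product. The first has 4 states tracking whether and how much of `caa` has been seen; the second has 6 states tracking whether the input so far still matches the prefix `baba`. A product state is a pair (one from each), accepting exactly when both do. After merging equivalent states the machine shrinks.
A 9-state machine:
        a   b   c  
>  q0   q1  q2  q1 
   q1   q1  q1  q1 
   q2   q3  q1  q1 
   q3   q1  q4  q1 
   q4   q5  q1  q1 
   q5   q5  q5  q6 
   q6   q7  q5  q6 
   q7   q8  q5  q6 
 * q8   q8  q8  q8 
(> = start, * = accepting)

start=q0; accept=q8; q0-a>q1; q0-b>q2; q0-c>q1; q1-a>q1; q1-b>q1; q1-c>q1; q2-a>q3; q2-b>q1; q2-c>q1; q3-a>q1; q3-b>q4; q3-c>q1; q4-a>q5; q4-b>q1; q4-c>q1; q5-a>q5; q5-b>q5; q5-c>q6; q6-a>q7; q6-b>q5; q6-c>q6; q7-a>q8; q7-b>q5; q7-c>q6; q8-a>q8; q8-b>q8; q8-c>q8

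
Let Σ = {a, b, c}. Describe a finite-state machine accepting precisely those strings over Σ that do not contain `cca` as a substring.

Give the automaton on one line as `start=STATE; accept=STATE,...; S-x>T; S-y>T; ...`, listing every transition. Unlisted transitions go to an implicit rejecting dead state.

start=q0; accept=q0,q1,q2; q0-a>q0; q0-b>q0; q0-c>q1; q1-a>q0; q1-b>q0; q1-c>q2; q2-a>q3; q2-b>q0; q2-c>q2; q3-a>q3; q3-b>q3; q3-c>q3

This is the complement of 'contains `cca`'. Use the same substring-matching states — q0 through q3 holding how much of `cca` has just been matched — but flip the accepting set: everything except the trap q3 accepts.
4 states suffice.
        a   b   c  
>* q0   q0  q0  q1 
 * q1   q0  q0  q2 
 * q2   q3  q0  q2 
   q3   q3  q3  q3 
(> = start, * = accepting)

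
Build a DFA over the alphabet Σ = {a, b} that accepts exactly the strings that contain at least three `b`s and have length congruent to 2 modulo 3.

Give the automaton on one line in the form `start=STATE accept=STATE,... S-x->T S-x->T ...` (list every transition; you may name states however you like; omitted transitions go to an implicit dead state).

Build one automaton per condition and run them in lockstep. One (5 states) tracks the count of `b`s, saturating at 4; the other (3 states) tracks the input length modulo 3. Each combined state is a pair, one component from each; accept when both components accept. Minimizing collapses redundant product states.
          a    b  
>  q0     q1   q2 
   q1     q3   q4 
   q2     q4   q5 
   q3     q0   q6 
   q4     q6   q7 
   q5     q7   q8 
   q6     q2   q9 
   q7     q9  q10 
   q8    q10  q10 
   q9     q5  q11 
   q10   q11  q11 
 * q11    q8   q8 
(> = start, * = accepting)

start=q0 accept=q11 q0-a->q1 q0-b->q2 q1-a->q3 q1-b->q4 q2-a->q4 q2-b->q5 q3-a->q0 q3-b->q6 q4-a->q6 q4-b->q7 q5-a->q7 q5-b->q8 q6-a->q2 q6-b->q9 q7-a->q9 q7-b->q10 q8-a->q10 q8-b->q10 q9-a->q5 q9-b->q11 q10-a->q11 q10-b->q11 q11-a->q8 q11-b->q8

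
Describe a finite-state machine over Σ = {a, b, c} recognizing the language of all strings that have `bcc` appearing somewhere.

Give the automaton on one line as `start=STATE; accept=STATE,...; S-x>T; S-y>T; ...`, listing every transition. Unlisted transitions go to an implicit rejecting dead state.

Track how much of `bcc` has been matched so far: state S0 is no progress, S3 is the absorbing accept state reached once `bcc` has occurred. Intermediate states record partial matches; on a mismatch, fall back to the longest reusable overlap.
A 4-state machine:
        a   b   c  
>  S0   S0  S1  S0 
   S1   S0  S1  S2 
   S2   S0  S1  S3 
 * S3   S3  S3  S3 
(> = start, * = accepting)

start=S0; accept=S3; S0-a>S0; S0-b>S1; S0-c>S0; S1-a>S0; S1-b>S1; S1-c>S2; S2-a>S0; S2-b>S1; S2-c>S3; S3-a>S3; S3-b>S3; S3-c>S3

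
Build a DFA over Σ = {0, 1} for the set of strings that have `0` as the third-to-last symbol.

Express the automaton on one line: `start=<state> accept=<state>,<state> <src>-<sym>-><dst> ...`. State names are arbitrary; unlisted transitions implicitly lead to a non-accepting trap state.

start=q0 accept=q7,q8,q9,q10 q0-0->q1 q0-1->q2 q1-0->q3 q1-1->q4 q2-0->q5 q2-1->q6 q3-0->q7 q3-1->q8 q4-0->q9 q4-1->q10 q5-0->q11 q5-1->q12 q6-0->q13 q6-1->q14 q7-0->q7 q7-1->q8 q8-0->q9 q8-1->q10 q9-0->q11 q9-1->q12 q10-0->q13 q10-1->q14 q11-0->q7 q11-1->q8 q12-0->q9 q12-1->q10 q13-0->q11 q13-1->q12 q14-0->q13 q14-1->q14

A DFA must remember the last 3 symbols (since which symbol is third-to-last isn't known until the input ends). Use one state per possible window of the last ≤3 symbols; accept from those whose window starts with `0`.
15 states suffice.
          0    1  
>  q0     q1   q2 
   q1     q3   q4 
   q2     q5   q6 
   q3     q7   q8 
   q4     q9  q10 
   q5    q11  q12 
   q6    q13  q14 
 * q7     q7   q8 
 * q8     q9  q10 
 * q9    q11  q12 
 * q10   q13  q14 
   q11    q7   q8 
   q12    q9  q10 
   q13   q11  q12 
   q14   q13  q14 
(> = start, * = accepting)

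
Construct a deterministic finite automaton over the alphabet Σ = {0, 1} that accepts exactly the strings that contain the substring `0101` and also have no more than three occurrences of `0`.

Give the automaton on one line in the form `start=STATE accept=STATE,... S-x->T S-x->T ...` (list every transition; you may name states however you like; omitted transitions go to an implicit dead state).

Run two small machines in parallel and take their product. One (5 states) tracks whether and how much of `0101` has been seen; the other (5 states) tracks the count of `0`s, saturating at 4. Each combined state is a pair, one component from each; accept when both components accept. After merging equivalent states the machine shrinks.
11 states suffice.
          0    1  
>  s0     s1   s0 
   s1     s2   s3 
   s2     s4   s5 
   s3     s6   s7 
   s4     s4   s4 
   s5     s8   s4 
   s6     s4   s9 
   s7     s2   s7 
   s8     s4  s10 
 * s9    s10   s9 
 * s10    s4  s10 
(> = start, * = accepting)

start=s0 accept=s9,s10 s0-0->s1 s0-1->s0 s1-0->s2 s1-1->s3 s2-0->s4 s2-1->s5 s3-0->s6 s3-1->s7 s4-0->s4 s4-1->s4 s5-0->s8 s5-1->s4 s6-0->s4 s6-1->s9 s7-0->s2 s7-1->s7 s8-0->s4 s8-1->s10 s9-0->s10 s9-1->s9 s10-0->s4 s10-1->s10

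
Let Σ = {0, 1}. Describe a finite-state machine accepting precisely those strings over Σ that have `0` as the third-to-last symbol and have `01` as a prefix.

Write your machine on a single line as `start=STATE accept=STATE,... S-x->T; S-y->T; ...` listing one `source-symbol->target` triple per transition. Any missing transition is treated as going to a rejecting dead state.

Run two small machines in parallel and take their product. The first has 15 states tracking the last 3 symbols read; the second has 4 states tracking whether the input so far still matches the prefix `01`. A product state is a pair (one from each), accepting exactly when both do. After merging equivalent states the machine shrinks.
11 states suffice.
          0    1  
>  q0     q1   q2 
   q1     q2   q3 
   q2     q2   q2 
   q3     q4   q5 
 * q4     q6   q3 
 * q5     q7   q8 
   q6     q9  q10 
   q7     q6   q3 
   q8     q7   q8 
 * q9     q9  q10 
 * q10    q4   q5 
(> = start, * = accepting)

start=q0; accept=q4,q5,q9,q10; q0-0->q1; q0-1->q2; q1-0->q2; q1-1->q3; q2-0->q2; q2-1->q2; q3-0->q4; q3-1->q5; q4-0->q6; q4-1->q3; q5-0->q7; q5-1->q8; q6-0->q9; q6-1->q10; q7-0->q6; q7-1->q3; q8-0->q7; q8-1->q8; q9-0->q9; q9-1->q10; q10-0->q4; q10-1->q5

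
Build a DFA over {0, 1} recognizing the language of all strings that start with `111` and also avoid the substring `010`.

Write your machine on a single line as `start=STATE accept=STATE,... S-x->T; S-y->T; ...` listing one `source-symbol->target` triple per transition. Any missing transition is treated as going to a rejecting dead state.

Run two small machines in parallel and take their product. One (5 states) tracks whether the input so far still matches the prefix `111`; the other (4 states) tracks partial matches of the forbidden pattern `010`. Each combined state is a pair, one component from each; accept when both components accept.
An 11-state machine:
       0  1 
>  A   B  C 
   B   B  D 
   C   B  E 
   D   F  G 
   E   B  H 
   F   F  F 
   G   B  G 
 * H   I  H 
 * I   I  J 
 * J   K  H 
   K   K  K 
(> = start, * = accepting)

start=A; accept=H,I,J; A-0->B; A-1->C; B-0->B; B-1->D; C-0->B; C-1->E; D-0->F; D-1->G; E-0->B; E-1->H; F-0->F; F-1->F; G-0->B; G-1->G; H-0->I; H-1->H; I-0->I; I-1->J; J-0->K; J-1->H; K-0->K; K-1->K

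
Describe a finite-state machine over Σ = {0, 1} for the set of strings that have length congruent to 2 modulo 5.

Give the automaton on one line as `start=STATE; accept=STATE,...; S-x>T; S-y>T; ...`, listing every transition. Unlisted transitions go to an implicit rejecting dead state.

Count input length modulo 5: every symbol advances one step around the cycle q0 → q1 → q2 → q3 → q4 → q0. Accept at q2.
        0   1  
>  q0   q1  q1 
   q1   q2  q2 
 * q2   q3  q3 
   q3   q4  q4 
   q4   q0  q0 
(> = start, * = accepting)

start=q0; accept=q2; q0-0>q1; q0-1>q1; q1-0>q2; q1-1>q2; q2-0>q3; q2-1>q3; q3-0>q4; q3-1>q4; q4-0>q0; q4-1>q0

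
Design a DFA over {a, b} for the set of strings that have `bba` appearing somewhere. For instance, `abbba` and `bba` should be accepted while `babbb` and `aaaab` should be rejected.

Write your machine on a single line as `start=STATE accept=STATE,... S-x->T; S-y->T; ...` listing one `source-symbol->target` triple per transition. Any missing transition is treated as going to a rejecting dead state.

Track how much of `bba` has been matched so far: state q0 is no progress, q3 is the absorbing accept state reached once `bba` has occurred. Intermediate states record partial matches; on a mismatch, fall back to the longest reusable overlap.
4 states suffice.
        a   b  
>  q0   q0  q1 
   q1   q0  q2 
   q2   q3  q2 
 * q3   q3  q3 
(> = start, * = accepting)

start=q0; accept=q3; q0-a->q0; q0-b->q1; q1-a->q0; q1-b->q2; q2-a->q3; q2-b->q2; q3-a->q3; q3-b->q3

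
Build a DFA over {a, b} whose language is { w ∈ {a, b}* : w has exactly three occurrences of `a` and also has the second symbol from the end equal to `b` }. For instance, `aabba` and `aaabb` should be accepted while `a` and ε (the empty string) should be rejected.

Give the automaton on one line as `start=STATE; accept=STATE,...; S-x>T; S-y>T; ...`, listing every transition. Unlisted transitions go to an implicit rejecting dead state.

Run two small machines in parallel and take their product. The first has 5 states tracking the count of `a`s, saturating at 4; the second has 7 states tracking the last 2 symbols read. A product state is a pair (one from each), accepting exactly when both do. After merging equivalent states the machine shrinks.
A 9-state machine:
        a   b  
>  q0   q1  q0 
   q1   q2  q1 
   q2   q3  q4 
   q3   q5  q6 
   q4   q7  q4 
   q5   q5  q5 
   q6   q5  q8 
 * q7   q5  q6 
 * q8   q5  q8 
(> = start, * = accepting)

start=q0; accept=q7,q8; q0-a>q1; q0-b>q0; q1-a>q2; q1-b>q1; q2-a>q3; q2-b>q4; q3-a>q5; q3-b>q6; q4-a>q7; q4-b>q4; q5-a>q5; q5-b>q5; q6-a>q5; q6-b>q8; q7-a>q5; q7-b>q6; q8-a>q5; q8-b>q8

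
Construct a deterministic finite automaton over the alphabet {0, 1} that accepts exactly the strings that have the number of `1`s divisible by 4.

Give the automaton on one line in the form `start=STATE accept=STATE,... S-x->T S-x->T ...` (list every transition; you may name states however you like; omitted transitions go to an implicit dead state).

start=s0 accept=s0 s0-0->s0 s0-1->s1 s1-0->s1 s1-1->s2 s2-0->s2 s2-1->s3 s3-0->s3 s3-1->s0

Keep the running count of `1`s modulo 4: each `1` advances along the cycle s0 → s1 → s2 → s3 → s0 while other symbols loop. Accept at s0.
With 4 states:
        0   1  
>* s0   s0  s1 
   s1   s1  s2 
   s2   s2  s3 
   s3   s3  s0 
(> = start, * = accepting)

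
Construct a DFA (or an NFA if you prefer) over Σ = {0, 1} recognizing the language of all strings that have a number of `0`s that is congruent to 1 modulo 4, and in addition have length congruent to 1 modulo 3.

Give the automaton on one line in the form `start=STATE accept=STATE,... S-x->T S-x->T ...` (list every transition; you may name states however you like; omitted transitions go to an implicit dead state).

Run two small machines in parallel and take their product. The first has 4 states tracking the count of `0`s modulo 4; the second has 3 states tracking the input length modulo 3. A product state is a pair (one from each), accepting exactly when both do.
12 states suffice.
          0    1  
>  q0     q1   q2 
 * q1     q3   q4 
   q2     q4   q5 
   q3     q6   q7 
   q4     q7   q8 
   q5     q8   q0 
   q6     q2   q9 
   q7     q9  q10 
   q8    q10   q1 
   q9     q5  q11 
   q10   q11   q3 
   q11    q0   q6 
(> = start, * = accepting)

start=q0 accept=q1 q0-0->q1 q0-1->q2 q1-0->q3 q1-1->q4 q2-0->q4 q2-1->q5 q3-0->q6 q3-1->q7 q4-0->q7 q4-1->q8 q5-0->q8 q5-1->q0 q6-0->q2 q6-1->q9 q7-0->q9 q7-1->q10 q8-0->q10 q8-1->q1 q9-0->q5 q9-1->q11 q10-0->q11 q10-1->q3 q11-0->q0 q11-1->q6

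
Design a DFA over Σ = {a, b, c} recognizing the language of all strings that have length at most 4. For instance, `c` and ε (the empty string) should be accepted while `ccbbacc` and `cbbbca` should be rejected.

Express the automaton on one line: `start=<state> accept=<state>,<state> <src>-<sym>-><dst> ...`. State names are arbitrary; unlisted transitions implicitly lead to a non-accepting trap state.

start=q0 accept=q0,q1,q2,q3,q4 q0-a->q1 q0-b->q1 q0-c->q1 q1-a->q2 q1-b->q2 q1-c->q2 q2-a->q3 q2-b->q3 q2-c->q3 q3-a->q4 q3-b->q4 q3-c->q4 q4-a->q5 q4-b->q5 q4-c->q5 q5-a->q5 q5-b->q5 q5-c->q5

Count input length up to 5: every symbol moves from q0 toward q5, which means 'more than 4' and absorbs. Accept from {q0, q1, q2, q3, q4}.
With 6 states:
        a   b   c  
>* q0   q1  q1  q1 
 * q1   q2  q2  q2 
 * q2   q3  q3  q3 
 * q3   q4  q4  q4 
 * q4   q5  q5  q5 
   q5   q5  q5  q5 
(> = start, * = accepting)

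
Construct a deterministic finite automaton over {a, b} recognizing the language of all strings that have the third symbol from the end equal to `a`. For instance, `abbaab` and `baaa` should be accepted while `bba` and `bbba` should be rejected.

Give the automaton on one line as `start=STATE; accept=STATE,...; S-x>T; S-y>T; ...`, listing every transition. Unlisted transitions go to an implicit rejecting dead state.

start=s0; accept=s7,s8,s9,s10; s0-a>s1; s0-b>s2; s1-a>s3; s1-b>s4; s2-a>s5; s2-b>s6; s3-a>s7; s3-b>s8; s4-a>s9; s4-b>s10; s5-a>s11; s5-b>s12; s6-a>s13; s6-b>s14; s7-a>s7; s7-b>s8; s8-a>s9; s8-b>s10; s9-a>s11; s9-b>s12; s10-a>s13; s10-b>s14; s11-a>s7; s11-b>s8; s12-a>s9; s12-b>s10; s13-a>s11; s13-b>s12; s14-a>s13; s14-b>s14

Because acceptance depends on a position counted from the end, the machine has to buffer the most recent 3 symbols. Make each state the string of the last up-to-3 symbols read; on input `x` shift the window left and append `x`. Accept when the buffered window has length 3 and begins with `a`.
          a    b  
>  s0     s1   s2 
   s1     s3   s4 
   s2     s5   s6 
   s3     s7   s8 
   s4     s9  s10 
   s5    s11  s12 
   s6    s13  s14 
 * s7     s7   s8 
 * s8     s9  s10 
 * s9    s11  s12 
 * s10   s13  s14 
   s11    s7   s8 
   s12    s9  s10 
   s13   s11  s12 
   s14   s13  s14 
(> = start, * = accepting)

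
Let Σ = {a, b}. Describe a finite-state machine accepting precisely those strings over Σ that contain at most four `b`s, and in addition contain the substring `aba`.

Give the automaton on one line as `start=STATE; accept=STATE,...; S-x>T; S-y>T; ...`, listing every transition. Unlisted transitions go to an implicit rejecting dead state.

start=S0; accept=S6,S10,S14,S18; S0-a>S1; S0-b>S2; S1-a>S1; S1-b>S3; S2-a>S4; S2-b>S5; S3-a>S6; S3-b>S5; S4-a>S4; S4-b>S7; S5-a>S8; S5-b>S9; S6-a>S6; S6-b>S10; S7-a>S10; S7-b>S9; S8-a>S8; S8-b>S11; S9-a>S12; S9-b>S13; S10-a>S10; S10-b>S14; S11-a>S14; S11-b>S13; S12-a>S12; S12-b>S15; S13-a>S16; S13-b>S17; S14-a>S14; S14-b>S18; S15-a>S18; S15-b>S17; S16-a>S16; S16-b>S19; S17-a>S20; S17-b>S17; S18-a>S18; S18-b>S21; S19-a>S21; S19-b>S17; S20-a>S20; S20-b>S19; S21-a>S21; S21-b>S21

Run two small machines in parallel and take their product. One (6 states) tracks the count of `b`s, saturating at 5; the other (4 states) tracks whether and how much of `aba` has been seen. Each combined state is a pair, one component from each; accept when both components accept.
          a    b  
>  S0     S1   S2 
   S1     S1   S3 
   S2     S4   S5 
   S3     S6   S5 
   S4     S4   S7 
   S5     S8   S9 
 * S6     S6  S10 
   S7    S10   S9 
   S8     S8  S11 
   S9    S12  S13 
 * S10   S10  S14 
   S11   S14  S13 
   S12   S12  S15 
   S13   S16  S17 
 * S14   S14  S18 
   S15   S18  S17 
   S16   S16  S19 
   S17   S20  S17 
 * S18   S18  S21 
   S19   S21  S17 
   S20   S20  S19 
   S21   S21  S21 
(> = start, * = accepting)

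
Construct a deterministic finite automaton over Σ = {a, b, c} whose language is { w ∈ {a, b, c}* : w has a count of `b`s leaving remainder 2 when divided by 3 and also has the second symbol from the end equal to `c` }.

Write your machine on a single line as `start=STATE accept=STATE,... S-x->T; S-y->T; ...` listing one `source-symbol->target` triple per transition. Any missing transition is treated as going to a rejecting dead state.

Run two small machines in parallel and take their product. The first has 3 states tracking the count of `b`s modulo 3; the second has 13 states tracking the last 2 symbols read. A product state is a pair (one from each), accepting exactly when both do. Minimizing collapses redundant product states.
7 states suffice.
        a   b   c  
>  q0   q0  q1  q0 
   q1   q1  q2  q3 
   q2   q2  q0  q4 
   q3   q1  q5  q3 
   q4   q5  q0  q6 
 * q5   q2  q0  q4 
 * q6   q5  q0  q6 
(> = start, * = accepting)

start=q0; accept=q5,q6; q0-a->q0; q0-b->q1; q0-c->q0; q1-a->q1; q1-b->q2; q1-c->q3; q2-a->q2; q2-b->q0; q2-c->q4; q3-a->q1; q3-b->q5; q3-c->q3; q4-a->q5; q4-b->q0; q4-c->q6; q5-a->q2; q5-b->q0; q5-c->q4; q6-a->q5; q6-b->q0; q6-c->q6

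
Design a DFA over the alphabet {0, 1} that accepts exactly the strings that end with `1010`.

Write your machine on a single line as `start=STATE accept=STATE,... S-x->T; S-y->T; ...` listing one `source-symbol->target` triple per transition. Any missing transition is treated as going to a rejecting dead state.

Let each state record the length of the longest suffix of the input read so far that is also a prefix of `1010`. S1 means the last symbol is `1`; S2 means the last 2 symbols are `10`; S3 means the last 3 symbols are `101`; S4 means the last 4 symbols are `1010`. Accept only at S4, where the string currently ends in `1010`.
A 5-state machine:
        0   1  
>  S0   S0  S1 
   S1   S2  S1 
   S2   S0  S3 
   S3   S4  S1 
 * S4   S0  S3 
(> = start, * = accepting)

start=S0; accept=S4; S0-0->S0; S0-1->S1; S1-0->S2; S1-1->S1; S2-0->S0; S2-1->S3; S3-0->S4; S3-1->S1; S4-0->S0; S4-1->S3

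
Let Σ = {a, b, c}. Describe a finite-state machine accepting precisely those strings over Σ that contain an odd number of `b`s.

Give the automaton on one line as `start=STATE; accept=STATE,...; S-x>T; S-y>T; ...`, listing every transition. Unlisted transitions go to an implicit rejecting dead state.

The only thing that matters is how many `b`s have appeared, reduced mod 2. Use one state per residue: S0 for 0, …, S1 for 1. Reading `b` moves to the next residue; anything else stays put. S1 is accepting.
        a   b   c  
>  S0   S0  S1  S0 
 * S1   S1  S0  S1 
(> = start, * = accepting)

start=S0; accept=S1; S0-a>S0; S0-b>S1; S0-c>S0; S1-a>S1; S1-b>S0; S1-c>S1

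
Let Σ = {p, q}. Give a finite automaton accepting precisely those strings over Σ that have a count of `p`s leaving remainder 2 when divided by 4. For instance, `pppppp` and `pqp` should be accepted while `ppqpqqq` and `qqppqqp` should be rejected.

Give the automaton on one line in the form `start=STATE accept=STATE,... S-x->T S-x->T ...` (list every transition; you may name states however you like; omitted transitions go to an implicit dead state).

start=A accept=C A-p->B A-q->A B-p->C B-q->B C-p->D C-q->C D-p->A D-q->D

Keep the running count of `p`s modulo 4: each `p` advances along the cycle A → B → C → D → A while other symbols loop. Accept at C.
       p  q 
>  A   B  A 
   B   C  B 
 * C   D  C 
   D   A  D 
(> = start, * = accepting)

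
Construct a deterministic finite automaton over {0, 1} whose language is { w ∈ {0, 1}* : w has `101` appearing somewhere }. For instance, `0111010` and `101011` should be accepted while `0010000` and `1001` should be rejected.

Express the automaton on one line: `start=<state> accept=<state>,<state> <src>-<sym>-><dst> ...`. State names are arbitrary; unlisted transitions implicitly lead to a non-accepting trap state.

States q0..q2 record the length of the longest prefix of `101` that matches the current input suffix. Reaching q3 means `101` has been seen, and we stay there forever. Accept from q3.
A 4-state machine:
        0   1  
>  q0   q0  q1 
   q1   q2  q1 
   q2   q0  q3 
 * q3   q3  q3 
(> = start, * = accepting)

start=q0 accept=q3 q0-0->q0 q0-1->q1 q1-0->q2 q1-1->q1 q2-0->q0 q2-1->q3 q3-0->q3 q3-1->q3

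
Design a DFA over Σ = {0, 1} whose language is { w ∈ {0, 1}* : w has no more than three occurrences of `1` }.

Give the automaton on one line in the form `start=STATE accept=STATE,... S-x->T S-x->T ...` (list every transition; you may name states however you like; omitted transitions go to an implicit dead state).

start=q0 accept=q0,q1,q2,q3 q0-0->q0 q0-1->q1 q1-0->q1 q1-1->q2 q2-0->q2 q2-1->q3 q3-0->q3 q3-1->q4 q4-0->q4 q4-1->q4

Only the number of `1`s matters, and only up to 4. Make a chain q0 → q1 → q2 → q3 → q4 advanced by each `1` (with q4 absorbing); every other symbol self-loops. The accepting set is {q0, q1, q2, q3}.
A 5-state machine:
        0   1  
>* q0   q0  q1 
 * q1   q1  q2 
 * q2   q2  q3 
 * q3   q3  q4 
   q4   q4  q4 
(> = start, * = accepting)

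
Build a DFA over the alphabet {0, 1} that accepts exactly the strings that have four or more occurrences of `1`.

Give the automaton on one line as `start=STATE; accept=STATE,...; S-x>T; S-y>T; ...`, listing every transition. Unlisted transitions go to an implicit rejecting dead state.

Count `1`s, saturating at 5: states S0 through S4 mean 0 through 4 `1`s seen; S5 means more than 4. Each `1` increments (capped at S5); other symbols loop. Accept from {S4, S5}.
6 states suffice.
        0   1  
>  S0   S0  S1 
   S1   S1  S2 
   S2   S2  S3 
   S3   S3  S4 
 * S4   S4  S5 
 * S5   S5  S5 
(> = start, * = accepting)

start=S0; accept=S4,S5; S0-0>S0; S0-1>S1; S1-0>S1; S1-1>S2; S2-0>S2; S2-1>S3; S3-0>S3; S3-1>S4; S4-0>S4; S4-1>S5; S5-0>S5; S5-1>S5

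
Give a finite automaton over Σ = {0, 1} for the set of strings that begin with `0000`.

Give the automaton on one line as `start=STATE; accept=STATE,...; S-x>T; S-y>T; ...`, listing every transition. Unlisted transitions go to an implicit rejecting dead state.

start=q0; accept=q4; q0-0>q1; q0-1>q5; q1-0>q2; q1-1>q5; q2-0>q3; q2-1>q5; q3-0>q4; q3-1>q5; q4-0>q4; q4-1>q4; q5-0>q5; q5-1>q5

Check the first 4 symbols one by one: q0 through q3 record how many have matched `0000` so far; any wrong symbol goes to the dead state q5. After all 4 match we enter the accepting sink q4.
        0   1  
>  q0   q1  q5 
   q1   q2  q5 
   q2   q3  q5 
   q3   q4  q5 
 * q4   q4  q4 
   q5   q5  q5 
(> = start, * = accepting)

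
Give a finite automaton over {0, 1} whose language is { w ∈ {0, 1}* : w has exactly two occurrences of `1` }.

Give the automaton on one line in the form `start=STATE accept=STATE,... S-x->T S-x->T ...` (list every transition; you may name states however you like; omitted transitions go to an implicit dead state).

Only the number of `1`s matters, and only up to 3. Make a chain q0 → q1 → q2 → q3 advanced by each `1` (with q3 absorbing); every other symbol self-loops. The accepting set is {q2}.
        0   1  
>  q0   q0  q1 
   q1   q1  q2 
 * q2   q2  q3 
   q3   q3  q3 
(> = start, * = accepting)

start=q0 accept=q2 q0-0->q0 q0-1->q1 q1-0->q1 q1-1->q2 q2-0->q2 q2-1->q3 q3-0->q3 q3-1->q3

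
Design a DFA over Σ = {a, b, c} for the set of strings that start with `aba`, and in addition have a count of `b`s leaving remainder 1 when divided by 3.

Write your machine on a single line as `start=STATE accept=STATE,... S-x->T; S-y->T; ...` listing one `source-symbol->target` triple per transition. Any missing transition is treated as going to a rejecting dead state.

Build one automaton per condition and run them in lockstep. One (5 states) tracks whether the input so far still matches the prefix `aba`; the other (3 states) tracks the count of `b`s modulo 3. Each combined state is a pair, one component from each; accept when both components accept. Equivalent product states are then merged.
        a   b   c  
>  q0   q1  q2  q2 
   q1   q2  q3  q2 
   q2   q2  q2  q2 
   q3   q4  q2  q2 
 * q4   q4  q5  q4 
   q5   q5  q6  q5 
   q6   q6  q4  q6 
(> = start, * = accepting)

start=q0; accept=q4; q0-a->q1; q0-b->q2; q0-c->q2; q1-a->q2; q1-b->q3; q1-c->q2; q2-a->q2; q2-b->q2; q2-c->q2; q3-a->q4; q3-b->q2; q3-c->q2; q4-a->q4; q4-b->q5; q4-c->q4; q5-a->q5; q5-b->q6; q5-c->q5; q6-a->q6; q6-b->q4; q6-c->q6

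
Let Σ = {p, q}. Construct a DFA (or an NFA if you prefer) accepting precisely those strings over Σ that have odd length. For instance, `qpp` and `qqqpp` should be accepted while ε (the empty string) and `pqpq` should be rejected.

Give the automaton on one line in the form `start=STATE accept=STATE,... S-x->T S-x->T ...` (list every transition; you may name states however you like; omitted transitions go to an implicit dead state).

start=s0 accept=s1 s0-p->s1 s0-q->s1 s1-p->s0 s1-q->s0

Count input length modulo 2: every symbol advances one step around the cycle s0 → s1 → s0. Accept at s1.
2 states suffice.
        p   q  
>  s0   s1  s1 
 * s1   s0  s0 
(> = start, * = accepting)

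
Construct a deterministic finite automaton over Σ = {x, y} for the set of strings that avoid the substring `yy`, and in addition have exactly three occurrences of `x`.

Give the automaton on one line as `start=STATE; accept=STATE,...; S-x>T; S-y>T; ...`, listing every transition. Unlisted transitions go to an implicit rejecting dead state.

Handle the two conditions separately and then intersect. One (3 states) tracks partial matches of the forbidden pattern `yy`; the other (5 states) tracks the count of `x`s, saturating at 4. Each combined state is a pair, one component from each; accept when both components accept. Minimizing collapses redundant product states.
9 states suffice.
        x   y  
>  s0   s1  s2 
   s1   s3  s4 
   s2   s1  s5 
   s3   s6  s7 
   s4   s3  s5 
   s5   s5  s5 
 * s6   s5  s8 
   s7   s6  s5 
 * s8   s5  s5 
(> = start, * = accepting)

start=s0; accept=s6,s8; s0-x>s1; s0-y>s2; s1-x>s3; s1-y>s4; s2-x>s1; s2-y>s5; s3-x>s6; s3-y>s7; s4-x>s3; s4-y>s5; s5-x>s5; s5-y>s5; s6-x>s5; s6-y>s8; s7-x>s6; s7-y>s5; s8-x>s5; s8-y>s5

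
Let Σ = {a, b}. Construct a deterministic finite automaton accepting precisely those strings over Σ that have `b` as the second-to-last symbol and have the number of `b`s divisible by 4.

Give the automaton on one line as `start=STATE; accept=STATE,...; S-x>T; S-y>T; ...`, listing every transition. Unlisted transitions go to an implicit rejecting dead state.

start=s0; accept=s14,s17; s0-a>s1; s0-b>s2; s1-a>s3; s1-b>s4; s2-a>s5; s2-b>s6; s3-a>s3; s3-b>s4; s4-a>s5; s4-b>s6; s5-a>s7; s5-b>s8; s6-a>s9; s6-b>s10; s7-a>s7; s7-b>s8; s8-a>s9; s8-b>s10; s9-a>s11; s9-b>s12; s10-a>s13; s10-b>s14; s11-a>s11; s11-b>s12; s12-a>s13; s12-b>s14; s13-a>s15; s13-b>s16; s14-a>s17; s14-b>s18; s15-a>s15; s15-b>s16; s16-a>s17; s16-b>s18; s17-a>s3; s17-b>s4; s18-a>s5; s18-b>s6

Run two small machines in parallel and take their product. One (7 states) tracks the last 2 symbols read; the other (4 states) tracks the count of `b`s modulo 4. Each combined state is a pair, one component from each; accept when both components accept.
19 states suffice.
          a    b  
>  s0     s1   s2 
   s1     s3   s4 
   s2     s5   s6 
   s3     s3   s4 
   s4     s5   s6 
   s5     s7   s8 
   s6     s9  s10 
   s7     s7   s8 
   s8     s9  s10 
   s9    s11  s12 
   s10   s13  s14 
   s11   s11  s12 
   s12   s13  s14 
   s13   s15  s16 
 * s14   s17  s18 
   s15   s15  s16 
   s16   s17  s18 
 * s17    s3   s4 
   s18    s5   s6 
(> = start, * = accepting)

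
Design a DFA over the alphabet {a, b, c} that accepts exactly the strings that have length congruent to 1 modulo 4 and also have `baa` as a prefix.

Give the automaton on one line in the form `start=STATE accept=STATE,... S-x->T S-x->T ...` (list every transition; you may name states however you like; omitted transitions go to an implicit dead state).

start=q0 accept=q6 q0-a->q1 q0-b->q2 q0-c->q1 q1-a->q1 q1-b->q1 q1-c->q1 q2-a->q3 q2-b->q1 q2-c->q1 q3-a->q4 q3-b->q1 q3-c->q1 q4-a->q5 q4-b->q5 q4-c->q5 q5-a->q6 q5-b->q6 q5-c->q6 q6-a->q7 q6-b->q7 q6-c->q7 q7-a->q4 q7-b->q4 q7-c->q4

Handle the two conditions separately and then intersect. One (4 states) tracks the input length modulo 4; the other (5 states) tracks whether the input so far still matches the prefix `baa`. Each combined state is a pair, one component from each; accept when both components accept. After merging equivalent states the machine shrinks.
An 8-state machine:
        a   b   c  
>  q0   q1  q2  q1 
   q1   q1  q1  q1 
   q2   q3  q1  q1 
   q3   q4  q1  q1 
   q4   q5  q5  q5 
   q5   q6  q6  q6 
 * q6   q7  q7  q7 
   q7   q4  q4  q4 
(> = start, * = accepting)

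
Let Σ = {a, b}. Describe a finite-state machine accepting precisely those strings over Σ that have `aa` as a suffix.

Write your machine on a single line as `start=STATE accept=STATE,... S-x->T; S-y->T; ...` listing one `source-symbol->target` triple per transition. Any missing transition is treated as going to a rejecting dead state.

start=S0; accept=S2; S0-a->S1; S0-b->S0; S1-a->S2; S1-b->S0; S2-a->S2; S2-b->S0

Remember how much of `aa` the current input suffix matches. State S0 means no match yet; S1 means the last symbol is `a`; S2 means the last 2 symbols are `aa`. Only S2 accepts. On a mismatch, fall back to the longest proper suffix that is still a prefix of `aa`.
        a   b  
>  S0   S1  S0 
   S1   S2  S0 
 * S2   S2  S0 
(> = start, * = accepting)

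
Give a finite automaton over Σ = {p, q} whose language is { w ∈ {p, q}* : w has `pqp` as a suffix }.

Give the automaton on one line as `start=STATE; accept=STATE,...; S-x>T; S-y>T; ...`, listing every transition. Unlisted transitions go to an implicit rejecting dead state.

start=s0; accept=s3; s0-p>s1; s0-q>s0; s1-p>s1; s1-q>s2; s2-p>s3; s2-q>s0; s3-p>s1; s3-q>s2

Remember how much of `pqp` the current input suffix matches. State s0 means no match yet; s1 means the last symbol is `p`; s2 means the last 2 symbols are `pq`; s3 means the last 3 symbols are `pqp`. Only s3 accepts. On a mismatch, fall back to the longest proper suffix that is still a prefix of `pqp`.
With 4 states:
        p   q  
>  s0   s1  s0 
   s1   s1  s2 
   s2   s3  s0 
 * s3   s1  s2 
(> = start, * = accepting)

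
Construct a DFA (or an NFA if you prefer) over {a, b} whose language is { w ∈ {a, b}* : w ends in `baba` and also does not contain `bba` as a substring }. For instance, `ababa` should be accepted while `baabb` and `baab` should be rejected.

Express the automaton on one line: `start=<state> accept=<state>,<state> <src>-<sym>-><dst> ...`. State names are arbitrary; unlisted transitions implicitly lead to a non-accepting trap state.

Handle the two conditions separately and then intersect. One (5 states) tracks how much of the suffix `baba` has currently been matched; the other (4 states) tracks partial matches of the forbidden pattern `bba`. Each combined state is a pair, one component from each; accept when both components accept.
11 states suffice.
          a    b  
>  s0     s0   s1 
   s1     s2   s3 
   s2     s0   s4 
   s3     s5   s3 
   s4     s6   s3 
   s5     s7   s8 
 * s6     s0   s4 
   s7     s7   s9 
   s8    s10   s9 
   s9     s5   s9 
   s10    s7   s8 
(> = start, * = accepting)

start=s0 accept=s6 s0-a->s0 s0-b->s1 s1-a->s2 s1-b->s3 s2-a->s0 s2-b->s4 s3-a->s5 s3-b->s3 s4-a->s6 s4-b->s3 s5-a->s7 s5-b->s8 s6-a->s0 s6-b->s4 s7-a->s7 s7-b->s9 s8-a->s10 s8-b->s9 s9-a->s5 s9-b->s9 s10-a->s7 s10-b->s8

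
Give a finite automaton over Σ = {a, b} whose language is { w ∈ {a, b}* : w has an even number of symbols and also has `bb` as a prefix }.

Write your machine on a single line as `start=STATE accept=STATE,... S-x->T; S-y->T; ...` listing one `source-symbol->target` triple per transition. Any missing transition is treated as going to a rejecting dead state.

start=q0; accept=q4; q0-a->q1; q0-b->q2; q1-a->q3; q1-b->q3; q2-a->q3; q2-b->q4; q3-a->q1; q3-b->q1; q4-a->q5; q4-b->q5; q5-a->q4; q5-b->q4

Run two small machines in parallel and take their product. The first has 2 states tracking the input length modulo 2; the second has 4 states tracking whether the input so far still matches the prefix `bb`. A product state is a pair (one from each), accepting exactly when both do.
        a   b  
>  q0   q1  q2 
   q1   q3  q3 
   q2   q3  q4 
   q3   q1  q1 
 * q4   q5  q5 
   q5   q4  q4 
(> = start, * = accepting)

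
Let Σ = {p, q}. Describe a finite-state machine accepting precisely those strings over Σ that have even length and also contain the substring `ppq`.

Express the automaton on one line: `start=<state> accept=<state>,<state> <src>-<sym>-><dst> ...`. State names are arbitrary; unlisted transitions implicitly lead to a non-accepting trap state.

start=A accept=H A-p->B A-q->C B-p->D B-q->A C-p->E C-q->A D-p->F D-q->G E-p->F E-q->C F-p->D F-q->H G-p->H G-q->H H-p->G H-q->G

Build one automaton per condition and run them in lockstep. One (2 states) tracks the input length modulo 2; the other (4 states) tracks whether and how much of `ppq` has been seen. Each combined state is a pair, one component from each; accept when both components accept.
8 states suffice.
       p  q 
>  A   B  C 
   B   D  A 
   C   E  A 
   D   F  G 
   E   F  C 
   F   D  H 
   G   H  H 
 * H   G  G 
(> = start, * = accepting)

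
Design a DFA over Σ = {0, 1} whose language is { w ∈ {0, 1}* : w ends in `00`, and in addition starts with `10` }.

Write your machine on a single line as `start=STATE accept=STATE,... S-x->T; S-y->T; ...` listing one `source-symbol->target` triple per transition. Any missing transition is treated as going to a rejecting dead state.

Handle the two conditions separately and then intersect. The first has 3 states tracking how much of the suffix `00` has currently been matched; the second has 4 states tracking whether the input so far still matches the prefix `10`. A product state is a pair (one from each), accepting exactly when both do. Minimizing collapses redundant product states.
6 states suffice.
        0   1  
>  s0   s1  s2 
   s1   s1  s1 
   s2   s3  s1 
   s3   s4  s5 
 * s4   s4  s5 
   s5   s3  s5 
(> = start, * = accepting)

start=s0; accept=s4; s0-0->s1; s0-1->s2; s1-0->s1; s1-1->s1; s2-0->s3; s2-1->s1; s3-0->s4; s3-1->s5; s4-0->s4; s4-1->s5; s5-0->s3; s5-1->s5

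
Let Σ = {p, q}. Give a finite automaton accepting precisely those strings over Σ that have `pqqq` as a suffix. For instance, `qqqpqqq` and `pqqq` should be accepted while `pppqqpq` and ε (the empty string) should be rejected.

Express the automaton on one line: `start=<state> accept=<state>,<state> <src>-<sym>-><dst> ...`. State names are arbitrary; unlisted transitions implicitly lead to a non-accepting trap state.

Remember how much of `pqqq` the current input suffix matches. State S0 means no match yet; S1 means the last symbol is `p`; S2 means the last 2 symbols are `pq`; S3 means the last 3 symbols are `pqq`; S4 means the last 4 symbols are `pqqq`. Only S4 accepts. On a mismatch, fall back to the longest proper suffix that is still a prefix of `pqqq`.
A 5-state machine:
        p   q  
>  S0   S1  S0 
   S1   S1  S2 
   S2   S1  S3 
   S3   S1  S4 
 * S4   S1  S0 
(> = start, * = accepting)

start=S0 accept=S4 S0-p->S1 S0-q->S0 S1-p->S1 S1-q->S2 S2-p->S1 S2-q->S3 S3-p->S1 S3-q->S4 S4-p->S1 S4-q->S0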